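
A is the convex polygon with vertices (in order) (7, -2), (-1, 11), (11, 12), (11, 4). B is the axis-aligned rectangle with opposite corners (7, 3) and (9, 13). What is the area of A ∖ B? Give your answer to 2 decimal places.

|A| = 98, |A∩B| = 17.5.
|A ∖ B| = |A| − |A∩B| = 98 − 17.5 = 80.50.

80.50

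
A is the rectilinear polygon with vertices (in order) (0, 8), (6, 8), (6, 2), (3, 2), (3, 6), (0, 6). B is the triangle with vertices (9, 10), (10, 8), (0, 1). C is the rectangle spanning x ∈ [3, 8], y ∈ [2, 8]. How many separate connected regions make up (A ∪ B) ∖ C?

3

(A ∪ B) ∖ C splits into 3 disjoint pieces (area 4.4, area 1.35, area 6).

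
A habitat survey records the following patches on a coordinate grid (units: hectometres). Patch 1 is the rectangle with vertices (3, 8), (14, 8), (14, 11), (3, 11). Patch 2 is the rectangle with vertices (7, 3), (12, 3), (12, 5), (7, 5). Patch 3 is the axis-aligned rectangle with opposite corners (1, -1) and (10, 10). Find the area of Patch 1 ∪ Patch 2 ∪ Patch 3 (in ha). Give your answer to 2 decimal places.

By inclusion–exclusion:
Individual areas: |Patch 1| = 33, |Patch 2| = 10, |Patch 3| = 99.
|Patch 1∩Patch 2| = 0 (no overlap).
|Patch 1∩Patch 3|: x∈[3,10], y∈[8,10] → 7·2 = 14.
|Patch 2∩Patch 3|: x∈[7,10], y∈[3,5] → 3·2 = 6.
|Patch 1∩Patch 2∩Patch 3| = 0.
|Patch 1 ∪ Patch 2 ∪ Patch 3| = 142 − 20 + 0 = 122.00.

122.00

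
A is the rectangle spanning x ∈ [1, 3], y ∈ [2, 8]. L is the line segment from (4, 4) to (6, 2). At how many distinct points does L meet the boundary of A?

0

The segment lies entirely outside A and never meets its boundary.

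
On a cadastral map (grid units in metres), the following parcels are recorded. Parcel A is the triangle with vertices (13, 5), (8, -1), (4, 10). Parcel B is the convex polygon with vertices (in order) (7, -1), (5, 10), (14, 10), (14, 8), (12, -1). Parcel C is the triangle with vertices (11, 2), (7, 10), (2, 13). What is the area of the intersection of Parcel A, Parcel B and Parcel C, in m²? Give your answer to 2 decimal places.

6.78

The intersection is the polygon with vertices (5.112,9.382), (8.154,7.692), (10.812,2.375), (10.752,2.303), (5.156,9.143).
By the shoelace formula its area is 6.78.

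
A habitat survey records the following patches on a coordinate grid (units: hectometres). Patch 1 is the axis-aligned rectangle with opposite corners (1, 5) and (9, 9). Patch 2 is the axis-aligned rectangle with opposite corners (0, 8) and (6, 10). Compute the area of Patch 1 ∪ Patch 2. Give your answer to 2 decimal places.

39.00

By inclusion–exclusion:
Individual areas: |Patch 1| = 32, |Patch 2| = 12.
|Patch 1∩Patch 2|: x∈[1,6], y∈[8,9] → 5·1 = 5.
|Patch 1 ∪ Patch 2| = 44 − 5 = 39.00.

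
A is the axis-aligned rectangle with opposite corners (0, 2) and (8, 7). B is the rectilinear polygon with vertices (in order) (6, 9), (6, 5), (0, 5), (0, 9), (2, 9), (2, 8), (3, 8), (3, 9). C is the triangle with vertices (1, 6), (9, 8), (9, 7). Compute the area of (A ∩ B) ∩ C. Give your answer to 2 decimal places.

1.44

The region (A ∩ B) ∩ C is the polygon with vertices (6,6.625), (1,6), (5,7), (6,7).
By the shoelace formula its area is 1.44.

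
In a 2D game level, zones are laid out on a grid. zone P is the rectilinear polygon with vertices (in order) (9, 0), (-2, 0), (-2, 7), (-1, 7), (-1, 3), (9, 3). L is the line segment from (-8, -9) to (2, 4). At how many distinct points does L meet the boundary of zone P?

The segment meets the boundary at (1.231,3), (-1.077,0).

2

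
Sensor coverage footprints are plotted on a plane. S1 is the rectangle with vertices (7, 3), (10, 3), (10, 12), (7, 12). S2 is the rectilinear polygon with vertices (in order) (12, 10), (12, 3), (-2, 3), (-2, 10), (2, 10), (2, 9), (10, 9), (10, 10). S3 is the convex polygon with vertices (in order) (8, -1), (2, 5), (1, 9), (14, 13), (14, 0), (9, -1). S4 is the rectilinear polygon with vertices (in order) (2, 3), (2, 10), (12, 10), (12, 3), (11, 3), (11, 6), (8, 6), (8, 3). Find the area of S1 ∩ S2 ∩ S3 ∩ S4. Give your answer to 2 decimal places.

12.00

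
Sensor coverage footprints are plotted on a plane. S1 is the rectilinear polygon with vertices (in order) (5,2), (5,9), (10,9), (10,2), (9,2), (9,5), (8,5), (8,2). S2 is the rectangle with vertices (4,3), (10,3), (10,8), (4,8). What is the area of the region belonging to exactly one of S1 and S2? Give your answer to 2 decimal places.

16.00

|S1| = 32, |S2| = 30, |S1∩S2| = 23.
|S1 △ S2| = |S1| + |S2| − 2·|S1∩S2| = 32 + 30 − 46 = 16.00.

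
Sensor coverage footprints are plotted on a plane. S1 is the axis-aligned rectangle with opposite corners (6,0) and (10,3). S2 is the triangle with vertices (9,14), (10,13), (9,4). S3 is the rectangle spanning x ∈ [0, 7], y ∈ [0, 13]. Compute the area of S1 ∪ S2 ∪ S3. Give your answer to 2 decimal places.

By inclusion–exclusion:
Individual areas: |S1| = 12, |S2| = 5, |S3| = 91.
|S1∩S2| = 0.
|S1∩S3|: x∈[6,7], y∈[0,3] → 1·3 = 3.
|S2∩S3| = 0.
|S1∩S2∩S3| = 0.
|S1 ∪ S2 ∪ S3| = 108 − 3 + 0 = 105.00.

105.00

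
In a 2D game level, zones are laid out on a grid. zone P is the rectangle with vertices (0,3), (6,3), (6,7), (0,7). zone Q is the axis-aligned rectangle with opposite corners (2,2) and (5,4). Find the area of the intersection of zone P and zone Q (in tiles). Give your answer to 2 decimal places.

|zone P∩zone Q|: x∈[2,5], y∈[3,4] → 3·1 = 3.

3.00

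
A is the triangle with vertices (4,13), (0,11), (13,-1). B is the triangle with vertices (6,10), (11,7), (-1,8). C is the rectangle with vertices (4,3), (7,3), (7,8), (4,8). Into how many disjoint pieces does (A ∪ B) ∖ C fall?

1

(A ∪ B) ∖ C is a single connected region.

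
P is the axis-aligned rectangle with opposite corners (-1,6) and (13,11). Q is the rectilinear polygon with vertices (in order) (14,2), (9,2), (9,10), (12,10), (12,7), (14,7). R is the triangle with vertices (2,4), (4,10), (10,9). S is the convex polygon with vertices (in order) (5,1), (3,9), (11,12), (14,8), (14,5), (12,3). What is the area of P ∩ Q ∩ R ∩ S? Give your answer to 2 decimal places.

The intersection is the polygon with vertices (10,9), (9,8.375), (9,9.167).
By the shoelace formula its area is 0.40.

0.40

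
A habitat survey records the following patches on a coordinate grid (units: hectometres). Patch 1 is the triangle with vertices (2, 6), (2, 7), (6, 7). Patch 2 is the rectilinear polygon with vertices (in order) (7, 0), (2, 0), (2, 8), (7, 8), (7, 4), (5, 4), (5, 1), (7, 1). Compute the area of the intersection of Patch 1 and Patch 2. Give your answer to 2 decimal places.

The intersection is the polygon with vertices (2,7), (6,7), (2,6).
By the shoelace formula its area is 2.00.

2.00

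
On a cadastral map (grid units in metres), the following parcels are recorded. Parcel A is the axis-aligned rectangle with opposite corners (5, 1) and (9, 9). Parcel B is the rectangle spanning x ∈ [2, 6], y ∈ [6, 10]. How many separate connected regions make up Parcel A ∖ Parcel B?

Parcel A ∖ Parcel B is a single connected region.

1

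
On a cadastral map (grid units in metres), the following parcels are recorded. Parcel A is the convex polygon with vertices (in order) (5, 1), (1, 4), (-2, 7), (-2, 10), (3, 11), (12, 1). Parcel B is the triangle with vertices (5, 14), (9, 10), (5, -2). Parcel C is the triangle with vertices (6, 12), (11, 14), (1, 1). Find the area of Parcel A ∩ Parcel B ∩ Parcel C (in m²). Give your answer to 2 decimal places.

The intersection is the polygon with vertices (5,8.778), (6.069,7.59), (5,6.2).
By the shoelace formula its area is 1.38.

1.38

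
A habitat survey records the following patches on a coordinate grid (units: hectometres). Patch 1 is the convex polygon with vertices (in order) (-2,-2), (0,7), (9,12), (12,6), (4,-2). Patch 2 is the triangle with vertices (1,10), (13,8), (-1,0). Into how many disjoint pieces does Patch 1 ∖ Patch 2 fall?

Patch 1 ∖ Patch 2 splits into 2 disjoint pieces (area 46.8389, area 10.7226).

2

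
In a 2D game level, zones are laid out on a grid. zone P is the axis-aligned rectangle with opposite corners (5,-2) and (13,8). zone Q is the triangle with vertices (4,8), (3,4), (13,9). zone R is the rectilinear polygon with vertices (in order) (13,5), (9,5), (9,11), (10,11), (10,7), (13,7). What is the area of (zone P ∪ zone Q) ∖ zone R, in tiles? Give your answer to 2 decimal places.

|zone P ∪ zone Q| = 88.5.
|(zone P ∪ zone Q) ∩ zone R| = 9.6111.
|(zone P ∪ zone Q) ∖ zone R| = 88.5 − 9.6111 = 78.89.

78.89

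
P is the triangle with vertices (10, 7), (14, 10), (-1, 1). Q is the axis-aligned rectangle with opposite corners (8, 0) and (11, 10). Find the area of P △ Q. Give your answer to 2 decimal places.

|P| = 4.5, |Q| = 30, |P∩Q| = 1.6159.
|P △ Q| = |P| + |Q| − 2·|P∩Q| = 4.5 + 30 − 3.2318 = 31.27.

31.27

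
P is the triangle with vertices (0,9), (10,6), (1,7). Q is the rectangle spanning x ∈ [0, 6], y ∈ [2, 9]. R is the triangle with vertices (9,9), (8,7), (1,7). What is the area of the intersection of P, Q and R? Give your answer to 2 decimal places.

2.12

The intersection is the polygon with vertices (6,7), (1,7), (4.091,7.773), (6,7.2).
By the shoelace formula its area is 2.12.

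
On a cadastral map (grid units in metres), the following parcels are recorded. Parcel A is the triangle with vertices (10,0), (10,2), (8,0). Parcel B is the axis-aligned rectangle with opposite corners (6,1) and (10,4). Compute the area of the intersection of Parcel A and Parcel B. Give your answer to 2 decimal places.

The intersection is the polygon with vertices (10,1), (9,1), (10,2).
By the shoelace formula its area is 0.50.

0.50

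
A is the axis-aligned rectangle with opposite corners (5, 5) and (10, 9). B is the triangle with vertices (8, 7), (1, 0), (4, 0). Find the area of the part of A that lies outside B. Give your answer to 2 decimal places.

|A| = 20, |A∩B| = 0.8571.
|A ∖ B| = |A| − |A∩B| = 20 − 0.8571 = 19.14.

19.14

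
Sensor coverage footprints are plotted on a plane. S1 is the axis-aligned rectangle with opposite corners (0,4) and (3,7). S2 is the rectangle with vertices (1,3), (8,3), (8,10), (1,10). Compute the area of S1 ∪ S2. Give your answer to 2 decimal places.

52.00

By inclusion–exclusion:
Individual areas: |S1| = 9, |S2| = 49.
|S1∩S2|: x∈[1,3], y∈[4,7] → 2·3 = 6.
|S1 ∪ S2| = 58 − 6 = 52.00.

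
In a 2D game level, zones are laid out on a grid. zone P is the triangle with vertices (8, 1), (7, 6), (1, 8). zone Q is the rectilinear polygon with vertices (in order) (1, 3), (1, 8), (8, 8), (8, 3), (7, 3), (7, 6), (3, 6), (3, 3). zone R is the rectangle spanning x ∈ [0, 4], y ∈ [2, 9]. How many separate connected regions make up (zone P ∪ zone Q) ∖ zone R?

(zone P ∪ zone Q) ∖ zone R is a single connected region.

1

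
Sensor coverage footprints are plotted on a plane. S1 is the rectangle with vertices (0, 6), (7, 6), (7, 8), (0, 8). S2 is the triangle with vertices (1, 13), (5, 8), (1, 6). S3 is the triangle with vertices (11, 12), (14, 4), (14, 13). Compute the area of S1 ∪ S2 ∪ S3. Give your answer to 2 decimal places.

By inclusion–exclusion:
Individual areas: |S1| = 14, |S2| = 14, |S3| = 13.5.
|S1∩S2| = 4.
|S1∩S3| = 0.
|S2∩S3| = 0.
|S1∩S2∩S3| = 0.
|S1 ∪ S2 ∪ S3| = 41.5 − 4 + 0 = 37.50.

37.50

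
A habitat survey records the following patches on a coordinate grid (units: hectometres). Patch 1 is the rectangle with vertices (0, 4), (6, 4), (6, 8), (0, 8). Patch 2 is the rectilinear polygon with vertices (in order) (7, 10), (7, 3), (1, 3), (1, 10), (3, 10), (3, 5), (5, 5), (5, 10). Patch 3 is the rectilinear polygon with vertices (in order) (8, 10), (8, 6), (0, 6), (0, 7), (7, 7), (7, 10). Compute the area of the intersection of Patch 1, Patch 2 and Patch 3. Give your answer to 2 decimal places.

3.00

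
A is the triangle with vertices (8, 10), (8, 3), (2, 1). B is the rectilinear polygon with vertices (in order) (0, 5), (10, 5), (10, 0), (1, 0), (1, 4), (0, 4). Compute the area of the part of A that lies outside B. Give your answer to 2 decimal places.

|A| = 21, |A∩B| = 12.6667.
|A ∖ B| = |A| − |A∩B| = 21 − 12.6667 = 8.33.

8.33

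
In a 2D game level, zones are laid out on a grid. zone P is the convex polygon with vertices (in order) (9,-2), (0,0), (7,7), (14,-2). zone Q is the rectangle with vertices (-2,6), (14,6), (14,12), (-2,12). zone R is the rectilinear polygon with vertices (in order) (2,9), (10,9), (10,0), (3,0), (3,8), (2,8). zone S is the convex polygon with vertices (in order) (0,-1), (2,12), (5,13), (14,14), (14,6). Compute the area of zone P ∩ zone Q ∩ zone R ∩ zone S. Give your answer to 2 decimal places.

The intersection is the polygon with vertices (6,6), (7,7), (7.778,6).
By the shoelace formula its area is 0.89.

0.89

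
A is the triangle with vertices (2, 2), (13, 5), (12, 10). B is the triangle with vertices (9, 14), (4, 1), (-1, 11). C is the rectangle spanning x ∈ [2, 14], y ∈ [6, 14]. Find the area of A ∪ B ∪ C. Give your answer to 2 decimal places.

132.51

By inclusion–exclusion:
Individual areas: |A| = 29, |B| = 57.5, |C| = 96.
|A∩B| = 2.0463.
|A∩C| = 11.6.
|B∩C| = 36.3423.
|A∩B∩C| = 0.
|A ∪ B ∪ C| = 182.5 − 49.9886 + 0 = 132.51.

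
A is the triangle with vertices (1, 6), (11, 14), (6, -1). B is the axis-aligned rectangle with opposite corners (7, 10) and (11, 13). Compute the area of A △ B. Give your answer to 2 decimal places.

54.05

|A| = 55, |B| = 12, |A∩B| = 6.475.
|A △ B| = |A| + |B| − 2·|A∩B| = 55 + 12 − 12.95 = 54.05.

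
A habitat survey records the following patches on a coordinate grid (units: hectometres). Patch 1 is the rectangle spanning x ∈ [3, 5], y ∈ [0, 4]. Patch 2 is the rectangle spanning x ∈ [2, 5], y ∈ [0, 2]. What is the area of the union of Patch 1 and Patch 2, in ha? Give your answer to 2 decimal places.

By inclusion–exclusion:
Individual areas: |Patch 1| = 8, |Patch 2| = 6.
|Patch 1∩Patch 2|: x∈[3,5], y∈[0,2] → 2·2 = 4.
|Patch 1 ∪ Patch 2| = 14 − 4 = 10.00.

10.00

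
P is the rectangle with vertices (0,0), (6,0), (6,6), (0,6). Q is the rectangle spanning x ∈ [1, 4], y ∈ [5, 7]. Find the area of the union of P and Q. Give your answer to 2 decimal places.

By inclusion–exclusion:
Individual areas: |P| = 36, |Q| = 6.
|P∩Q|: x∈[1,4], y∈[5,6] → 3·1 = 3.
|P ∪ Q| = 42 − 3 = 39.00.

39.00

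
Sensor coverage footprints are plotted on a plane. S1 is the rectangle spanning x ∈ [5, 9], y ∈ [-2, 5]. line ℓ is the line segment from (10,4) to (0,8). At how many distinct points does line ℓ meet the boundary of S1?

The segment meets the boundary at (7.5,5), (9,4.4).

2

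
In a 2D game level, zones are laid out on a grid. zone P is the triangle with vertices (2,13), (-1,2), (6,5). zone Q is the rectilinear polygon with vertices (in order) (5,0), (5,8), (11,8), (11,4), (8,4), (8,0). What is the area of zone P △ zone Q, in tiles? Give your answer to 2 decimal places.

|zone P| = 34, |zone Q| = 36, |zone P∩zone Q| = 1.2143.
|zone P △ zone Q| = |zone P| + |zone Q| − 2·|zone P∩zone Q| = 34 + 36 − 2.4286 = 67.57.

67.57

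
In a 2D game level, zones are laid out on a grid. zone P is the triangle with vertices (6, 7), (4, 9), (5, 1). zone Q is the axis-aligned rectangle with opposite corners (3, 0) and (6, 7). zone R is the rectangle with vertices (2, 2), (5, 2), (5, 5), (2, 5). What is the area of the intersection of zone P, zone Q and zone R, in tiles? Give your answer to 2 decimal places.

The intersection is the polygon with vertices (4.5,5), (5,5), (5,2), (4.875,2).
By the shoelace formula its area is 0.94.

0.94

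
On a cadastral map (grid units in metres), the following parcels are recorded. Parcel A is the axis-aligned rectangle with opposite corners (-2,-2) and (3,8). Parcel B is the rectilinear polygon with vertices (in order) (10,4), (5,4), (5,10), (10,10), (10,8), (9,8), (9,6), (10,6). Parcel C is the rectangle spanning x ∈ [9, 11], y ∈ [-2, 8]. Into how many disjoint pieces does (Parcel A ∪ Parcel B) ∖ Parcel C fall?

(Parcel A ∪ Parcel B) ∖ Parcel C splits into 2 disjoint pieces (area 50, area 26).

2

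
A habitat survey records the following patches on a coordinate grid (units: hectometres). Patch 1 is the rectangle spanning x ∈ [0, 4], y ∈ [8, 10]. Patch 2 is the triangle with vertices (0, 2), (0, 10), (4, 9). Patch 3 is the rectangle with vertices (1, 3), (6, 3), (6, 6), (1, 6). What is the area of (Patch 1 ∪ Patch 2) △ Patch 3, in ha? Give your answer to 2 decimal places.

30.39

|Patch 1 ∪ Patch 2| = 18.2857.
|(Patch 1 ∪ Patch 2) ∩ Patch 3| = 1.4464.
|(Patch 1 ∪ Patch 2) △ Patch 3| = 18.2857 + 15 − 2.8929 = 30.39.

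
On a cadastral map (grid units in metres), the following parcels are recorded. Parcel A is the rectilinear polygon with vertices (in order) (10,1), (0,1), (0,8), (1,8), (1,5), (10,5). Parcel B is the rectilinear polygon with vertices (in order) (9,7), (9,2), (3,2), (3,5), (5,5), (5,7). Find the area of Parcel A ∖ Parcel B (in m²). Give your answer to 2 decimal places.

25.00

|Parcel A| = 43, |Parcel A∩Parcel B| = 18.
|Parcel A ∖ Parcel B| = |Parcel A| − |Parcel A∩Parcel B| = 43 − 18 = 25.00.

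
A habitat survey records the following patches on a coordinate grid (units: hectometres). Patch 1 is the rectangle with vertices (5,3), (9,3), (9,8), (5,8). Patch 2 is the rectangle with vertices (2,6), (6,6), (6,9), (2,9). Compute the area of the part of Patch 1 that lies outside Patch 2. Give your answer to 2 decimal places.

|Patch 1∩Patch 2|: x∈[5,6], y∈[6,8] → 1·2 = 2.
|Patch 1| = 20.
|Patch 1 ∖ Patch 2| = |Patch 1| − |Patch 1∩Patch 2| = 20 − 2 = 18.00.

18.00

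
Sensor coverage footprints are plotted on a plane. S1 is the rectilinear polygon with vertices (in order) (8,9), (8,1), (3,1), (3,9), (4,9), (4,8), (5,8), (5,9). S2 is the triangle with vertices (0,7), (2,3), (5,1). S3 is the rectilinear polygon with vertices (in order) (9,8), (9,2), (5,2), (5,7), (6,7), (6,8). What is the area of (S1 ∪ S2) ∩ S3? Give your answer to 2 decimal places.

17.00

The region (S1 ∪ S2) ∩ S3 is the polygon with vertices (8,2), (5,2), (5,7), (6,7), (6,8), (8,8).
By the shoelace formula its area is 17.00.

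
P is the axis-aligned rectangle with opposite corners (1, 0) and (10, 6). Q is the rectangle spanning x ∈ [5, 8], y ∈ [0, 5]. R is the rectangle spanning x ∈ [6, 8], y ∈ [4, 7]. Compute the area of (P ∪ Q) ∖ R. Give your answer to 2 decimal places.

|P ∪ Q| = 54.
|(P ∪ Q) ∩ R| = 4.
|(P ∪ Q) ∖ R| = 54 − 4 = 50.00.

50.00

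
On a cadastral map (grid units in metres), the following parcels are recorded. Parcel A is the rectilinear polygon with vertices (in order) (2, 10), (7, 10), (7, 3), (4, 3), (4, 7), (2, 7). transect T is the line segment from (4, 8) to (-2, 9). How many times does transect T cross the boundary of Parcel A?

The segment meets the boundary at (2,8.333).

1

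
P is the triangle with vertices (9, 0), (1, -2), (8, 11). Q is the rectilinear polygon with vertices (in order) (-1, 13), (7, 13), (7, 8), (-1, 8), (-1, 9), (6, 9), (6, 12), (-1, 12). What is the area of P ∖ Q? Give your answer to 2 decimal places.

44.65

|P| = 45, |P∩Q| = 0.3516.
|P ∖ Q| = |P| − |P∩Q| = 45 − 0.3516 = 44.65.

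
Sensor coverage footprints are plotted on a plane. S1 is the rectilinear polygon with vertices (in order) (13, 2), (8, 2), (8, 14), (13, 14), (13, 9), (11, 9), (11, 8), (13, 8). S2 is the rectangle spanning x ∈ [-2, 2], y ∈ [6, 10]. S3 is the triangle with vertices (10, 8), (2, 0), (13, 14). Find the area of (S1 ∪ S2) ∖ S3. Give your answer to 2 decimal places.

|S1 ∪ S2| = 74.
|(S1 ∪ S2) ∩ S3| = 7.0909.
|(S1 ∪ S2) ∖ S3| = 74 − 7.0909 = 66.91.

66.91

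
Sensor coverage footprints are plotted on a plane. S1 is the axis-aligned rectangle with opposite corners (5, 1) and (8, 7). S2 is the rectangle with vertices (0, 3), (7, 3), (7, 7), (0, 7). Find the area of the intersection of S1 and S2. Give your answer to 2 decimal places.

8.00

|S1∩S2|: x∈[5,7], y∈[3,7] → 2·4 = 8.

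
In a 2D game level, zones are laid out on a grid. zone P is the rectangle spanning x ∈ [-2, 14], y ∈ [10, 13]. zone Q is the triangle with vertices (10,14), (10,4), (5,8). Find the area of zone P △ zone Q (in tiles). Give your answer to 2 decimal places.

|zone P| = 48, |zone Q| = 25, |zone P∩zone Q| = 6.25.
|zone P △ zone Q| = |zone P| + |zone Q| − 2·|zone P∩zone Q| = 48 + 25 − 12.5 = 60.50.

60.50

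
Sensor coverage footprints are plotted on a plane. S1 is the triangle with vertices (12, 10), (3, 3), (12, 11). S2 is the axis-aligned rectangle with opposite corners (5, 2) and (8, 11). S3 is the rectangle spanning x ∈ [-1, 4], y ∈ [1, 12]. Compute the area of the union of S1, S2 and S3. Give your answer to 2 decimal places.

By inclusion–exclusion:
Individual areas: |S1| = 4.5, |S2| = 27, |S3| = 55.
|S1∩S2| = 1.1667.
|S1∩S3| = 0.0556.
|S2∩S3| = 0 (no overlap).
|S1∩S2∩S3| = 0.
|S1 ∪ S2 ∪ S3| = 86.5 − 1.2222 + 0 = 85.28.

85.28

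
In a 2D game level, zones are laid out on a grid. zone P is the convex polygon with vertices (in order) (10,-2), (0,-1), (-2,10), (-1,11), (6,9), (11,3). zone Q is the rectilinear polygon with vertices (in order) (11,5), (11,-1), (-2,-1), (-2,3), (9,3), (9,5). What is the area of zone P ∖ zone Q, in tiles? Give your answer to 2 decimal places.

|zone P| = 116, |zone P∩zone Q| = 46.1879.
|zone P ∖ zone Q| = |zone P| − |zone P∩zone Q| = 116 − 46.1879 = 69.81.

69.81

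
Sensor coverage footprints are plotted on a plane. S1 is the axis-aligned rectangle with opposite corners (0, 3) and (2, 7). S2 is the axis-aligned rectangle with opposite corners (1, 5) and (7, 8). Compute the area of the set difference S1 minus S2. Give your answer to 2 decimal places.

6.00

|S1∩S2|: x∈[1,2], y∈[5,7] → 1·2 = 2.
|S1| = 8.
|S1 ∖ S2| = |S1| − |S1∩S2| = 8 − 2 = 6.00.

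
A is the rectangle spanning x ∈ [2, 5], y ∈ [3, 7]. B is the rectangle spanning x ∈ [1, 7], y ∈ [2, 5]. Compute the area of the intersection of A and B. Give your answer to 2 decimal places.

6.00

|A∩B|: x∈[2,5], y∈[3,5] → 3·2 = 6.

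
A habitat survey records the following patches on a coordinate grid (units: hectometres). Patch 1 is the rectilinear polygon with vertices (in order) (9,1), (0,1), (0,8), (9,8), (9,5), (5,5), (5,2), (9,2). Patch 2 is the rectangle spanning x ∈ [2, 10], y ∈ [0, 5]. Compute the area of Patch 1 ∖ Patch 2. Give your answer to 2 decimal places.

35.00

|Patch 1| = 51, |Patch 1∩Patch 2| = 16.
|Patch 1 ∖ Patch 2| = |Patch 1| − |Patch 1∩Patch 2| = 51 − 16 = 35.00.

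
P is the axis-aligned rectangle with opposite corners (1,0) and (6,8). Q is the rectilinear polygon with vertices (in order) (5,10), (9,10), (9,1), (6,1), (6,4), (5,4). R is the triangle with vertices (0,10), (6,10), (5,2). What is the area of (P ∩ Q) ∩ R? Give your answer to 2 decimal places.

The region (P ∩ Q) ∩ R is the polygon with vertices (5,4), (5,8), (5.75,8), (5.25,4).
By the shoelace formula its area is 2.00.

2.00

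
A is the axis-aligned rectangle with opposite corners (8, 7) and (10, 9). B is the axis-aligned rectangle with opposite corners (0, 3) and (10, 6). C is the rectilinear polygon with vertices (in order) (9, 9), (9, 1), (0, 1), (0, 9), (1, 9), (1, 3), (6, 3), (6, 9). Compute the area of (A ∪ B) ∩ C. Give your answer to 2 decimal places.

14.00

|A ∪ B| = 34.
|(A ∪ B) ∩ C| = 14.00.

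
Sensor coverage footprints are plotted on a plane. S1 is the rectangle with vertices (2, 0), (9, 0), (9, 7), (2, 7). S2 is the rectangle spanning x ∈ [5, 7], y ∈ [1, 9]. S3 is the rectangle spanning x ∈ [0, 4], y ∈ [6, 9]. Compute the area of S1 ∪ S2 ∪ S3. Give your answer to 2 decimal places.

By inclusion–exclusion:
Individual areas: |S1| = 49, |S2| = 16, |S3| = 12.
|S1∩S2|: x∈[5,7], y∈[1,7] → 2·6 = 12.
|S1∩S3|: x∈[2,4], y∈[6,7] → 2·1 = 2.
|S2∩S3| = 0 (no overlap).
|S1∩S2∩S3| = 0.
|S1 ∪ S2 ∪ S3| = 77 − 14 + 0 = 63.00.

63.00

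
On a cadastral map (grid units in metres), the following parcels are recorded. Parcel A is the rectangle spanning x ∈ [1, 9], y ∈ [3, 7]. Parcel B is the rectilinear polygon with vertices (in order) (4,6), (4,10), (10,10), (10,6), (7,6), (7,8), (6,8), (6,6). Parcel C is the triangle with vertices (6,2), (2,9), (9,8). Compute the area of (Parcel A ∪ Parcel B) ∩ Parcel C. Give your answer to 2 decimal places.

The region (Parcel A ∪ Parcel B) ∩ Parcel C has outer boundary with vertices (5.429,3), (3.143,7), (4,7), (4,8.714), (9,8), (6.5,3) (shoelace area 19.39).
It has a hole with vertices (7,8), (6,8), (6,7), (7,7) (area 1.00).
Net area = 19.39 − 1.00 = 18.39.

18.39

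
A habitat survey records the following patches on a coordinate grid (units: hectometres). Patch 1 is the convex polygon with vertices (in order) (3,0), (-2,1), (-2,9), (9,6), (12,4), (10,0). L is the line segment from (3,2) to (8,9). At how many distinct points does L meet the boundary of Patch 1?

1

The segment meets the boundary at (6.37,6.717).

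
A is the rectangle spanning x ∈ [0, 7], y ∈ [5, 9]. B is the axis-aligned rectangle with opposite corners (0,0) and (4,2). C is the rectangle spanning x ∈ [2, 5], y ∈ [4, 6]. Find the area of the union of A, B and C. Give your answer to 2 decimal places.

39.00

By inclusion–exclusion:
Individual areas: |A| = 28, |B| = 8, |C| = 6.
|A∩B| = 0 (no overlap).
|A∩C|: x∈[2,5], y∈[5,6] → 3·1 = 3.
|B∩C| = 0 (no overlap).
|A∩B∩C| = 0.
|A ∪ B ∪ C| = 42 − 3 + 0 = 39.00.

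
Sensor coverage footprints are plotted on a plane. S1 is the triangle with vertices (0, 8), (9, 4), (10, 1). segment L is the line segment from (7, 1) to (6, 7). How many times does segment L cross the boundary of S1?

2

The segment meets the boundary at (6.3,5.2), (6.604,3.377).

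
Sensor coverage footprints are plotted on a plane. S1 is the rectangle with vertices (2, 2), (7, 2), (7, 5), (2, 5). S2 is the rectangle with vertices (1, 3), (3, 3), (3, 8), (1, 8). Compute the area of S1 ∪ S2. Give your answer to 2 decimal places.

23.00

By inclusion–exclusion:
Individual areas: |S1| = 15, |S2| = 10.
|S1∩S2|: x∈[2,3], y∈[3,5] → 1·2 = 2.
|S1 ∪ S2| = 25 − 2 = 23.00.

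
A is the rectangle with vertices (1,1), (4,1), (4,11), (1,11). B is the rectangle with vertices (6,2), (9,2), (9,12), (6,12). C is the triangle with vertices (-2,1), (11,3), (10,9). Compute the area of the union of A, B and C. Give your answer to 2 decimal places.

78.46

By inclusion–exclusion:
Individual areas: |A| = 30, |B| = 30, |C| = 40.
|A∩B| = 0 (no overlap).
|A∩C| = 6.9231.
|B∩C| = 14.6154.
|A∩B∩C| = 0.
|A ∪ B ∪ C| = 100 − 21.5385 + 0 = 78.46.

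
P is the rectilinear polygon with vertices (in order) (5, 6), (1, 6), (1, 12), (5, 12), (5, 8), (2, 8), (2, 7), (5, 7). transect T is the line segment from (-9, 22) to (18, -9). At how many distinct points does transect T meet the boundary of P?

4

The segment meets the boundary at (4.065,7), (3.194,8), (1,10.519), (4.935,6).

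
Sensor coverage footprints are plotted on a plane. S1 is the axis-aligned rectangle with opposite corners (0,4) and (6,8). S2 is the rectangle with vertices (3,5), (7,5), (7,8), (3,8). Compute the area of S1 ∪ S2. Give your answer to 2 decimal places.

By inclusion–exclusion:
Individual areas: |S1| = 24, |S2| = 12.
|S1∩S2|: x∈[3,6], y∈[5,8] → 3·3 = 9.
|S1 ∪ S2| = 36 − 9 = 27.00.

27.00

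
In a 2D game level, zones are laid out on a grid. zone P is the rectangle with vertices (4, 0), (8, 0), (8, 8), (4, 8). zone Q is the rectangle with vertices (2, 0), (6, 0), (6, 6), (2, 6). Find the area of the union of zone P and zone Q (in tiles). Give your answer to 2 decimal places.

By inclusion–exclusion:
Individual areas: |zone P| = 32, |zone Q| = 24.
|zone P∩zone Q|: x∈[4,6], y∈[0,6] → 2·6 = 12.
|zone P ∪ zone Q| = 56 − 12 = 44.00.

44.00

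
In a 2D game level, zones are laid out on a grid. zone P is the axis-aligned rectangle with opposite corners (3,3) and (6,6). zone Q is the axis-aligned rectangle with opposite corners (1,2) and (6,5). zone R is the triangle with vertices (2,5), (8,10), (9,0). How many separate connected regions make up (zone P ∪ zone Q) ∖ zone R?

2

(zone P ∪ zone Q) ∖ zone R splits into 2 disjoint pieces (area 9.2857, area 0.0167).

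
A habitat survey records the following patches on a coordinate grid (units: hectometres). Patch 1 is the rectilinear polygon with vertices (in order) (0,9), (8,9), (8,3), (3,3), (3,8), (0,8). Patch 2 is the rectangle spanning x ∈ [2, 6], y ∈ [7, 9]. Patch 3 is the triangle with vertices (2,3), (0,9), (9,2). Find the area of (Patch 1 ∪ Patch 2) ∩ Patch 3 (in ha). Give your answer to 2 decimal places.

|Patch 1 ∪ Patch 2| = 34.
|(Patch 1 ∪ Patch 2) ∩ Patch 3| = 9.25.

9.25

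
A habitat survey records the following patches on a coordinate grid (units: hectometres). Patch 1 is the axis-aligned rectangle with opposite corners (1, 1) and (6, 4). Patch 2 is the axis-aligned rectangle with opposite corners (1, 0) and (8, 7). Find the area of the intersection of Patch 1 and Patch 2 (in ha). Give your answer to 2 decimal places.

15.00

|Patch 1∩Patch 2|: x∈[1,6], y∈[1,4] → 5·3 = 15.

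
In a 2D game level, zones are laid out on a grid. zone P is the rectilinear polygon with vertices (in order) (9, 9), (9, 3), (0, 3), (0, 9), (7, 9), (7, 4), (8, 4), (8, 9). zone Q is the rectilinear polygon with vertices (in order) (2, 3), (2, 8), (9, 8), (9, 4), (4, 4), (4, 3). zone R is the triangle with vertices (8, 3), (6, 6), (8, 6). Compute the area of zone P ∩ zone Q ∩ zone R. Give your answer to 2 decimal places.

0.75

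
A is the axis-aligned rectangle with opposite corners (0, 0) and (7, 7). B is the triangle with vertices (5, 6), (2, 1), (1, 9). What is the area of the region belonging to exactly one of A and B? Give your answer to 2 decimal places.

39.33

|A| = 49, |B| = 14.5, |A∩B| = 12.0833.
|A △ B| = |A| + |B| − 2·|A∩B| = 49 + 14.5 − 24.1667 = 39.33.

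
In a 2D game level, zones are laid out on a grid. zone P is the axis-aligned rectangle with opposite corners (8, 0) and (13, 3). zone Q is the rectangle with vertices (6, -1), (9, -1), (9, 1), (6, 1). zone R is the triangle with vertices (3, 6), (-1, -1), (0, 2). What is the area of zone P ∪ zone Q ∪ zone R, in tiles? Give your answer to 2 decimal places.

22.50

By inclusion–exclusion:
Individual areas: |zone P| = 15, |zone Q| = 6, |zone R| = 2.5.
|zone P∩zone Q|: x∈[8,9], y∈[0,1] → 1·1 = 1.
|zone P∩zone R| = 0.
|zone Q∩zone R| = 0.
|zone P∩zone Q∩zone R| = 0.
|zone P ∪ zone Q ∪ zone R| = 23.5 − 1 + 0 = 22.50.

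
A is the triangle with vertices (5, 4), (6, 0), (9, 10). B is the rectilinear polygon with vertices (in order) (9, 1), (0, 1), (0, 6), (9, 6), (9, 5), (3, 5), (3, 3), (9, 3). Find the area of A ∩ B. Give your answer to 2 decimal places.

3.85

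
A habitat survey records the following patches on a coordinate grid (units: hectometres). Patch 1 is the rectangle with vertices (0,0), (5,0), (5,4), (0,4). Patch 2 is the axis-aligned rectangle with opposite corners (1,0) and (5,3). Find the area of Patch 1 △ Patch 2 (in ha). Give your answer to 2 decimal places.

8.00

|Patch 1∩Patch 2|: x∈[1,5], y∈[0,3] → 4·3 = 12.
|Patch 1 △ Patch 2| = |Patch 1| + |Patch 2| − 2·|Patch 1∩Patch 2| = 20 + 12 − 24 = 8.00.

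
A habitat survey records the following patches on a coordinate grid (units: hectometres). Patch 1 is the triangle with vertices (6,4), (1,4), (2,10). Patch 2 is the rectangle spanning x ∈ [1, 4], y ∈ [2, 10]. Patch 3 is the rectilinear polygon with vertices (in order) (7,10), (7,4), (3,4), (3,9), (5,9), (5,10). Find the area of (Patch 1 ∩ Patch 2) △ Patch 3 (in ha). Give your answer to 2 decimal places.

|Patch 1 ∩ Patch 2| = 12.
|(Patch 1 ∩ Patch 2) ∩ Patch 3| = 3.75.
|(Patch 1 ∩ Patch 2) △ Patch 3| = 12 + 22 − 7.5 = 26.50.

26.50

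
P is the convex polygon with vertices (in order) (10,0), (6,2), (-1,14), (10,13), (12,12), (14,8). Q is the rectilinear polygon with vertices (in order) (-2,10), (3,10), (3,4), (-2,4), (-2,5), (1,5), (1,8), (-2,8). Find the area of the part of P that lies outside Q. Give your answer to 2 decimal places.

115.12

|P| = 117.5, |P∩Q| = 2.381.
|P ∖ Q| = |P| − |P∩Q| = 117.5 − 2.381 = 115.12.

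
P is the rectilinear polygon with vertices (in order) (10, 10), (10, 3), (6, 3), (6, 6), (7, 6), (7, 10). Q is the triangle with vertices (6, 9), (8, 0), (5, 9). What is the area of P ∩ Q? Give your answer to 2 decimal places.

1.50

The intersection is the polygon with vertices (7,3), (6,6), (6.667,6), (7.333,3).
By the shoelace formula its area is 1.50.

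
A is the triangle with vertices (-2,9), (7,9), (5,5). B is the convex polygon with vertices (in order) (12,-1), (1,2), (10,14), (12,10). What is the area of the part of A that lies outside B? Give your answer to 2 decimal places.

13.61

|A| = 18, |A∩B| = 4.3875.
|A ∖ B| = |A| − |A∩B| = 18 − 4.3875 = 13.61.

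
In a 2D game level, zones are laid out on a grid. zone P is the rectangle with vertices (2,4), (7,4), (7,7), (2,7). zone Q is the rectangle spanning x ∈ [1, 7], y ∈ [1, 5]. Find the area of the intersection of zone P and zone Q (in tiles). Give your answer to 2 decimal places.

|zone P∩zone Q|: x∈[2,7], y∈[4,5] → 5·1 = 5.

5.00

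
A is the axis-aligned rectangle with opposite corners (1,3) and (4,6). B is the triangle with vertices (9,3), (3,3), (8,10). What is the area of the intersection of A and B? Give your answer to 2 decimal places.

The intersection is the polygon with vertices (4,3), (3,3), (4,4.4).
By the shoelace formula its area is 0.70.

0.70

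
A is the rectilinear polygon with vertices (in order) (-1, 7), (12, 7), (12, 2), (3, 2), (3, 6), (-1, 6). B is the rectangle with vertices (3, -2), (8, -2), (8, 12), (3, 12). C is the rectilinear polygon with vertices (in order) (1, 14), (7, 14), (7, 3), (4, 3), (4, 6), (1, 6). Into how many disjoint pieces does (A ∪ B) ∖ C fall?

(A ∪ B) ∖ C splits into 2 disjoint pieces (area 57, area 2).

2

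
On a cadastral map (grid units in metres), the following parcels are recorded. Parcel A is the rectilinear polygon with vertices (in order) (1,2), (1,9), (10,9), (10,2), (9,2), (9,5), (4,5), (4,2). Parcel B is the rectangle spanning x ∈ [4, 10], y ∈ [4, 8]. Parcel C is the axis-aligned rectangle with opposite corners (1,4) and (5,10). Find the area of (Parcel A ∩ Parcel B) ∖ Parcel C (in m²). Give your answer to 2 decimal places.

16.00

|Parcel A ∩ Parcel B| = 19.
|(Parcel A ∩ Parcel B) ∩ Parcel C| = 3.
|(Parcel A ∩ Parcel B) ∖ Parcel C| = 19 − 3 = 16.00.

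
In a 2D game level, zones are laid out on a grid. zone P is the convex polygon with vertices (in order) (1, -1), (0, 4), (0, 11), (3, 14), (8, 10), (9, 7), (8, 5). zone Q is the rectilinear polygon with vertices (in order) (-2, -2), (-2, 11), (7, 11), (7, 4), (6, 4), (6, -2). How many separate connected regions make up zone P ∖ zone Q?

zone P ∖ zone Q splits into 3 disjoint pieces (area 10.125, area 8.3286, area 0.2976).

3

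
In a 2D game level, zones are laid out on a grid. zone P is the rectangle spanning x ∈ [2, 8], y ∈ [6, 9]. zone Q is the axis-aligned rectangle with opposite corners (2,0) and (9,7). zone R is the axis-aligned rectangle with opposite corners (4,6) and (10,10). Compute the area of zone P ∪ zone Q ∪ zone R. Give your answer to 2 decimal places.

72.00

By inclusion–exclusion:
Individual areas: |zone P| = 18, |zone Q| = 49, |zone R| = 24.
|zone P∩zone Q|: x∈[2,8], y∈[6,7] → 6·1 = 6.
|zone P∩zone R|: x∈[4,8], y∈[6,9] → 4·3 = 12.
|zone Q∩zone R|: x∈[4,9], y∈[6,7] → 5·1 = 5.
|zone P∩zone Q∩zone R| = 4.
|zone P ∪ zone Q ∪ zone R| = 91 − 23 + 4 = 72.00.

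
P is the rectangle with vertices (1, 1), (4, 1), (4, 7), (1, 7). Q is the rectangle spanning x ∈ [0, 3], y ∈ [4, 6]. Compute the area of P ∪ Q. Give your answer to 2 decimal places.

20.00

By inclusion–exclusion:
Individual areas: |P| = 18, |Q| = 6.
|P∩Q|: x∈[1,3], y∈[4,6] → 2·2 = 4.
|P ∪ Q| = 24 − 4 = 20.00.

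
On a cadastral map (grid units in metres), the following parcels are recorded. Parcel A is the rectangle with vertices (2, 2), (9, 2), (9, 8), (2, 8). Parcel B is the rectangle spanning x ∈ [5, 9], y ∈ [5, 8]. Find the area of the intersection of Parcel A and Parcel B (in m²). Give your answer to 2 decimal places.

|Parcel A∩Parcel B|: x∈[5,9], y∈[5,8] → 4·3 = 12.

12.00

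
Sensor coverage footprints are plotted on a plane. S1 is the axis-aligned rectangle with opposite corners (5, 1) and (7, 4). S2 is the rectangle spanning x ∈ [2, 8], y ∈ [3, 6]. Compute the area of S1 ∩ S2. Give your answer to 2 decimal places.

|S1∩S2|: x∈[5,7], y∈[3,4] → 2·1 = 2.

2.00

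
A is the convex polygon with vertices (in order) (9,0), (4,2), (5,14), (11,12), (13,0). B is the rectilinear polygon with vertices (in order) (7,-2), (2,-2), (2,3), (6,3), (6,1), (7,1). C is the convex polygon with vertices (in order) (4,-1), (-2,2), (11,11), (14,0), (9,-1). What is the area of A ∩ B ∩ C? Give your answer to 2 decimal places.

2.81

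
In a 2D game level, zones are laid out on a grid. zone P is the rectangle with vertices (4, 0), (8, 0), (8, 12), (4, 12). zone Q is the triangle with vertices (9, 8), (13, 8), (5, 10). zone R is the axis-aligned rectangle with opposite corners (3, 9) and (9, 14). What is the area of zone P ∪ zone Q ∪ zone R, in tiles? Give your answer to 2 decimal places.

68.75

By inclusion–exclusion:
Individual areas: |zone P| = 48, |zone Q| = 4, |zone R| = 30.
|zone P∩zone Q| = 1.125.
|zone P∩zone R|: x∈[4,8], y∈[9,12] → 4·3 = 12.
|zone Q∩zone R| = 1.
|zone P∩zone Q∩zone R| = 0.875.
|zone P ∪ zone Q ∪ zone R| = 82 − 14.125 + 0.875 = 68.75.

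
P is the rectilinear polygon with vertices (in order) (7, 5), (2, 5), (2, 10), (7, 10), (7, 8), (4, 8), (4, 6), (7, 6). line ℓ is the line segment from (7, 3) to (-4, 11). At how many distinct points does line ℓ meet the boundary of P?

The segment meets the boundary at (2,6.636), (4.25,5).

2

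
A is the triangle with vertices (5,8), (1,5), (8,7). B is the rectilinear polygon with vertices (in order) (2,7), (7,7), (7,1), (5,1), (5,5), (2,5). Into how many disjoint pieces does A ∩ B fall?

A ∩ B is a single connected region.

1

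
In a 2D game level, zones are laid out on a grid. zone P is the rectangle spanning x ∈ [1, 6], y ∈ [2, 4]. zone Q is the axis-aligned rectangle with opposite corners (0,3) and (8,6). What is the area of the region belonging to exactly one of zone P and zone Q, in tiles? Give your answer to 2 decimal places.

|zone P∩zone Q|: x∈[1,6], y∈[3,4] → 5·1 = 5.
|zone P △ zone Q| = |zone P| + |zone Q| − 2·|zone P∩zone Q| = 10 + 24 − 10 = 24.00.

24.00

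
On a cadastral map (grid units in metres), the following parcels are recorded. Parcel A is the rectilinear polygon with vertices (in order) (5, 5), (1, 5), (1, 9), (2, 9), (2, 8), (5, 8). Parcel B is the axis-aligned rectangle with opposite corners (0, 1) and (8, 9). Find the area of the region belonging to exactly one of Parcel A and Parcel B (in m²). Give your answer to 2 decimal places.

51.00

|Parcel A| = 13, |Parcel B| = 64, |Parcel A∩Parcel B| = 13.
|Parcel A △ Parcel B| = |Parcel A| + |Parcel B| − 2·|Parcel A∩Parcel B| = 13 + 64 − 26 = 51.00.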